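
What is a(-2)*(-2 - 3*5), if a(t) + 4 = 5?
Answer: -17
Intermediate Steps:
a(t) = 1 (a(t) = -4 + 5 = 1)
a(-2)*(-2 - 3*5) = 1*(-2 - 3*5) = 1*(-2 - 15) = 1*(-17) = -17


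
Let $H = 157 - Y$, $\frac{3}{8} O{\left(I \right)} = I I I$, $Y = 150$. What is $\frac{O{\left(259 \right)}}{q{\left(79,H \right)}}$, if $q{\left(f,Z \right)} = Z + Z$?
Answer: $\frac{9927988}{3} \approx 3.3093 \cdot 10^{6}$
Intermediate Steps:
$O{\left(I \right)} = \frac{8 I^{3}}{3}$ ($O{\left(I \right)} = \frac{8 I I I}{3} = \frac{8 I^{2} I}{3} = \frac{8 I^{3}}{3}$)
$H = 7$ ($H = 157 - 150 = 7$)
$q{\left(f,Z \right)} = 2 Z$
$\frac{O{\left(259 \right)}}{q{\left(79,H \right)}} = \frac{\frac{8}{3} \cdot 259^{3}}{2 \cdot 7} = \frac{\frac{8}{3} \cdot 17373979}{14} = \frac{138991832}{3} \cdot \frac{1}{14} = \frac{9927988}{3}$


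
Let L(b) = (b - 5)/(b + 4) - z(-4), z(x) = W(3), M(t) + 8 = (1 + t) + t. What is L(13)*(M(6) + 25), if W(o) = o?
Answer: -1290/17 ≈ -75.882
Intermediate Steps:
M(t) = -7 + 2*t (M(t) = -8 + ((1 + t) + t) = -8 + (1 + 2*t) = -7 + 2*t)
z(x) = 3
L(b) = -3 + (-5 + b)/(4 + b) (L(b) = (b - 5)/(b + 4) - 1*3 = (-5 + b)/(4 + b) - 3 = -3 + (-5 + b)/(4 + b))
L(13)*(M(6) + 25) = ((-17 - 2*13)/(4 + 13))*((-7 + 2*6) + 25) = ((-17 - 26)/17)*((-7 + 12) + 25) = ((1/17)*(-43))*(5 + 25) = -43/17*30 = -1290/17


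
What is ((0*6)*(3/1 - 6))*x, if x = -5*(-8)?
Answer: 0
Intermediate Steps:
x = 40
((0*6)*(3/1 - 6))*x = ((0*6)*(3/1 - 6))*40 = (0*(3*1 - 6))*40 = (0*(3 - 6))*40 = (0*(-3))*40 = 0*40 = 0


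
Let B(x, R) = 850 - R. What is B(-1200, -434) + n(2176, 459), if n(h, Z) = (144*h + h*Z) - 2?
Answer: 1313410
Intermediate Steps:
n(h, Z) = -2 + 144*h + Z*h (n(h, Z) = (144*h + Z*h) - 2 = -2 + 144*h + Z*h)
B(-1200, -434) + n(2176, 459) = (850 - 1*(-434)) + (-2 + 144*2176 + 459*2176) = (850 + 434) + (-2 + 313344 + 998784) = 1284 + 1312126 = 1313410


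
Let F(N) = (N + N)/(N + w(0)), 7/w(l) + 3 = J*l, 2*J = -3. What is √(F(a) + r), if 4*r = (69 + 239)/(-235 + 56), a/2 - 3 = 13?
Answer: √438341465/15931 ≈ 1.3142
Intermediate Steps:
J = -3/2 (J = (½)*(-3) = -3/2 ≈ -1.5000)
a = 32 (a = 6 + 2*13 = 6 + 26 = 32)
w(l) = 7/(-3 - 3*l/2)
r = -77/179 (r = ((69 + 239)/(-235 + 56))/4 = (308/(-179))/4 = (308*(-1/179))/4 = (¼)*(-308/179) = -77/179 ≈ -0.43017)
F(N) = 2*N/(-7/3 + N) (F(N) = (N + N)/(N - 14/(6 + 3*0)) = (2*N)/(N - 14/(6 + 0)) = (2*N)/(N - 14/6) = (2*N)/(N - 14*⅙) = (2*N)/(N - 7/3) = (2*N)/(-7/3 + N) = 2*N/(-7/3 + N))
√(F(a) + r) = √(6*32/(-7 + 3*32) - 77/179) = √(6*32/(-7 + 96) - 77/179) = √(6*32/89 - 77/179) = √(6*32*(1/89) - 77/179) = √(192/89 - 77/179) = √(27515/15931) = √438341465/15931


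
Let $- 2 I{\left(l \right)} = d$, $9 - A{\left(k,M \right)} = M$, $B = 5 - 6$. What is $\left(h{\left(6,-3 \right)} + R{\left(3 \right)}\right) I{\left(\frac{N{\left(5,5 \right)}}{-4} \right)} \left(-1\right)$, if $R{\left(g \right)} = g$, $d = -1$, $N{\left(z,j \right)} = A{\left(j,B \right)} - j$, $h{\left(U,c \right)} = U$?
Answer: $- \frac{9}{2} \approx -4.5$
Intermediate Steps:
$B = -1$ ($B = 5 - 6 = -1$)
$A{\left(k,M \right)} = 9 - M$
$N{\left(z,j \right)} = 10 - j$ ($N{\left(z,j \right)} = \left(9 - -1\right) - j = \left(9 + 1\right) - j = 10 - j$)
$I{\left(l \right)} = \frac{1}{2}$ ($I{\left(l \right)} = \left(- \frac{1}{2}\right) \left(-1\right) = \frac{1}{2}$)
$\left(h{\left(6,-3 \right)} + R{\left(3 \right)}\right) I{\left(\frac{N{\left(5,5 \right)}}{-4} \right)} \left(-1\right) = \left(6 + 3\right) \frac{1}{2} \left(-1\right) = 9 \cdot \frac{1}{2} \left(-1\right) = \frac{9}{2} \left(-1\right) = - \frac{9}{2}$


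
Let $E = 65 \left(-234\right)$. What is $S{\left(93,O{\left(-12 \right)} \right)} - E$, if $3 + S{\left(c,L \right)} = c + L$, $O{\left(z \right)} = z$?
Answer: $15288$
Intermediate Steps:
$S{\left(c,L \right)} = -3 + L + c$ ($S{\left(c,L \right)} = -3 + \left(c + L\right) = -3 + \left(L + c\right) = -3 + L + c$)
$E = -15210$
$S{\left(93,O{\left(-12 \right)} \right)} - E = \left(-3 - 12 + 93\right) - -15210 = 78 + 15210 = 15288$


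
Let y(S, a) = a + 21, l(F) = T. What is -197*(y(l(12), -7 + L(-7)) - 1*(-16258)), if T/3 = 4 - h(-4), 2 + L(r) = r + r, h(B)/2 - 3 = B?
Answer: -3202432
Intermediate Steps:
h(B) = 6 + 2*B
L(r) = -2 + 2*r (L(r) = -2 + (r + r) = -2 + 2*r)
T = 18 (T = 3*(4 - (6 + 2*(-4))) = 3*(4 - (6 - 8)) = 3*(4 - 1*(-2)) = 3*(4 + 2) = 3*6 = 18)
l(F) = 18
y(S, a) = 21 + a
-197*(y(l(12), -7 + L(-7)) - 1*(-16258)) = -197*((21 + (-7 + (-2 + 2*(-7)))) - 1*(-16258)) = -197*((21 + (-7 + (-2 - 14))) + 16258) = -197*((21 + (-7 - 16)) + 16258) = -197*((21 - 23) + 16258) = -197*(-2 + 16258) = -197*16256 = -3202432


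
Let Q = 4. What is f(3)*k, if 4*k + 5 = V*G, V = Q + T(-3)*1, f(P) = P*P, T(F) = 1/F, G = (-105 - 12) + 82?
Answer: -300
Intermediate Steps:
G = -35 (G = -117 + 82 = -35)
f(P) = P²
V = 11/3 (V = 4 + 1/(-3) = 4 - ⅓*1 = 4 - ⅓ = 11/3 ≈ 3.6667)
k = -100/3 (k = -5/4 + ((11/3)*(-35))/4 = -5/4 + (¼)*(-385/3) = -5/4 - 385/12 = -100/3 ≈ -33.333)
f(3)*k = 3²*(-100/3) = 9*(-100/3) = -300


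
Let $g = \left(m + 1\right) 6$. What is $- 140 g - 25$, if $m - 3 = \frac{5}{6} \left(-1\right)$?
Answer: $-2685$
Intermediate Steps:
$m = \frac{13}{6}$ ($m = 3 + \frac{5}{6} \left(-1\right) = 3 - \frac{5}{6} = \frac{13}{6} \approx 2.1667$)
$g = 19$ ($g = \left(\frac{13}{6} + 1\right) 6 = \frac{19}{6} \cdot 6 = 19$)
$- 140 g - 25 = \left(-140\right) 19 - 25 = -2660 - 25 = -2685$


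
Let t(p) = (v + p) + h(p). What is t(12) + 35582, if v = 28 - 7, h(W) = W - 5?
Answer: 35622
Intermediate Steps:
h(W) = -5 + W
v = 21
t(p) = 16 + 2*p (t(p) = (21 + p) + (-5 + p) = 16 + 2*p)
t(12) + 35582 = (16 + 2*12) + 35582 = (16 + 24) + 35582 = 40 + 35582 = 35622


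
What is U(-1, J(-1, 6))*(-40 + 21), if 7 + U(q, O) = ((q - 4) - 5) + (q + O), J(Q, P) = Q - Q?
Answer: 342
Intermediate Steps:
J(Q, P) = 0
U(q, O) = -16 + O + 2*q (U(q, O) = -7 + (((q - 4) - 5) + (q + O)) = -7 + (((-4 + q) - 5) + (O + q)) = -7 + ((-9 + q) + (O + q)) = -7 + (-9 + O + 2*q) = -16 + O + 2*q)
U(-1, J(-1, 6))*(-40 + 21) = (-16 + 0 + 2*(-1))*(-40 + 21) = (-16 + 0 - 2)*(-19) = -18*(-19) = 342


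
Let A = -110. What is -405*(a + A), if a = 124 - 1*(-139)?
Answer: -61965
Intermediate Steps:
a = 263 (a = 124 + 139 = 263)
-405*(a + A) = -405*(263 - 110) = -405*153 = -61965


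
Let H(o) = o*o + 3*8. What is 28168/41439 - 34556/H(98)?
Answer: -290191145/99743673 ≈ -2.9094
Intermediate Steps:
H(o) = 24 + o**2 (H(o) = o**2 + 24 = 24 + o**2)
28168/41439 - 34556/H(98) = 28168/41439 - 34556/(24 + 98**2) = 28168*(1/41439) - 34556/(24 + 9604) = 28168/41439 - 34556/9628 = 28168/41439 - 34556*1/9628 = 28168/41439 - 8639/2407 = -290191145/99743673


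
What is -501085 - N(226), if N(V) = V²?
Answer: -552161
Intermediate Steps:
-501085 - N(226) = -501085 - 1*226² = -501085 - 1*51076 = -501085 - 51076 = -552161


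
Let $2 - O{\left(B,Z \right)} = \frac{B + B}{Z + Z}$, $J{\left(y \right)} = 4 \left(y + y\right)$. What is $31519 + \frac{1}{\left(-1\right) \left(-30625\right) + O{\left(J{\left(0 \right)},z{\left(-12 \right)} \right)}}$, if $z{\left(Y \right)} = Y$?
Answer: $\frac{965332414}{30627} \approx 31519.0$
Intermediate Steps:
$J{\left(y \right)} = 8 y$ ($J{\left(y \right)} = 4 \cdot 2 y = 8 y$)
$O{\left(B,Z \right)} = 2 - \frac{B}{Z}$ ($O{\left(B,Z \right)} = 2 - \frac{B + B}{Z + Z} = 2 - \frac{2 B}{2 Z} = 2 - 2 B \frac{1}{2 Z} = 2 - \frac{B}{Z}$)
$31519 + \frac{1}{\left(-1\right) \left(-30625\right) + O{\left(J{\left(0 \right)},z{\left(-12 \right)} \right)}} = 31519 + \frac{1}{\left(-1\right) \left(-30625\right) + \left(2 - \frac{8 \cdot 0}{-12}\right)} = 31519 + \frac{1}{30625 + \left(2 - 0 \left(- \frac{1}{12}\right)\right)} = 31519 + \frac{1}{30625 + \left(2 + 0\right)} = 31519 + \frac{1}{30625 + 2} = 31519 + \frac{1}{30627} = \frac{965332414}{30627}$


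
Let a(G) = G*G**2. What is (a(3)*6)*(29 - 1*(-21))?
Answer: 8100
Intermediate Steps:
a(G) = G**3
(a(3)*6)*(29 - 1*(-21)) = (3**3*6)*(29 - 1*(-21)) = (27*6)*(29 + 21) = 162*50 = 8100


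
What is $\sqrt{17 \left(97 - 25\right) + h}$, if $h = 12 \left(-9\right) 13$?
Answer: $6 i \sqrt{5} \approx 13.416 i$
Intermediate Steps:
$h = -1404$ ($h = \left(-108\right) 13 = -1404$)
$\sqrt{17 \left(97 - 25\right) + h} = \sqrt{17 \left(97 - 25\right) - 1404} = \sqrt{17 \cdot 72 - 1404} = \sqrt{1224 - 1404} = \sqrt{-180} = 6 i \sqrt{5}$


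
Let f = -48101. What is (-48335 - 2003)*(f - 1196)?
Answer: 2481512386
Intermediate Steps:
(-48335 - 2003)*(f - 1196) = (-48335 - 2003)*(-48101 - 1196) = -50338*(-49297) = 2481512386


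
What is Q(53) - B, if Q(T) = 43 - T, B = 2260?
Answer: -2270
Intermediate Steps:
Q(53) - B = (43 - 1*53) - 1*2260 = (43 - 53) - 2260 = -10 - 2260 = -2270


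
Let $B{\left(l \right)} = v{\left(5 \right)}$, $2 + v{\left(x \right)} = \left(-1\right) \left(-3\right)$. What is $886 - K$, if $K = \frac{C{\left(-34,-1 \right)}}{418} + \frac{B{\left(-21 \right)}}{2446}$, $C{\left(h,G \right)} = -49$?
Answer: $\frac{226497661}{255607} \approx 886.12$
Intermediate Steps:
$v{\left(x \right)} = 1$ ($v{\left(x \right)} = -2 - -3 = -2 + 3 = 1$)
$B{\left(l \right)} = 1$
$K = - \frac{29859}{255607}$ ($K = - \frac{49}{418} + 1 \cdot \frac{1}{2446} = \left(-49\right) \frac{1}{418} + 1 \cdot \frac{1}{2446} = - \frac{49}{418} + \frac{1}{2446} = - \frac{29859}{255607} \approx -0.11682$)
$886 - K = 886 - - \frac{29859}{255607} = 886 + \frac{29859}{255607} = \frac{226497661}{255607}$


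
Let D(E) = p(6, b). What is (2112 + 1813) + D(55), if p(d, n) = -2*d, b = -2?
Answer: 3913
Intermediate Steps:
D(E) = -12 (D(E) = -2*6 = -12)
(2112 + 1813) + D(55) = (2112 + 1813) - 12 = 3925 - 12 = 3913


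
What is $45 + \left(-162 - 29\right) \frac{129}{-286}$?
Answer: $\frac{37509}{286} \approx 131.15$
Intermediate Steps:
$45 + \left(-162 - 29\right) \frac{129}{-286} = 45 + \left(-162 - 29\right) 129 \left(- \frac{1}{286}\right) = 45 - - \frac{24639}{286} = 45 + \frac{24639}{286} = \frac{37509}{286}$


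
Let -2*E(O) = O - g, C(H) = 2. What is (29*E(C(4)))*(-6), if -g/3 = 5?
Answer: 1479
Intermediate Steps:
g = -15 (g = -3*5 = -15)
E(O) = -15/2 - O/2 (E(O) = -(O - 1*(-15))/2 = -(O + 15)/2 = -(15 + O)/2 = -15/2 - O/2)
(29*E(C(4)))*(-6) = (29*(-15/2 - ½*2))*(-6) = (29*(-15/2 - 1))*(-6) = (29*(-17/2))*(-6) = -493/2*(-6) = 1479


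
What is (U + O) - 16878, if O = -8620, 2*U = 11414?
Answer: -19791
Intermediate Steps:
U = 5707 (U = (½)*11414 = 5707)
(U + O) - 16878 = (5707 - 8620) - 16878 = -2913 - 16878 = -19791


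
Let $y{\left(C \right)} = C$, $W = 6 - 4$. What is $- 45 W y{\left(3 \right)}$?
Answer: $-270$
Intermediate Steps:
$W = 2$ ($W = 6 - 4 = 2$)
$- 45 W y{\left(3 \right)} = \left(-45\right) 2 \cdot 3 = \left(-90\right) 3 = -270$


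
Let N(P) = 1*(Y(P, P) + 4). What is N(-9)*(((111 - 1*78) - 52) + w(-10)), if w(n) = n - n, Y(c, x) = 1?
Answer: -95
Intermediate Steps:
w(n) = 0
N(P) = 5 (N(P) = 1*(1 + 4) = 1*5 = 5)
N(-9)*(((111 - 1*78) - 52) + w(-10)) = 5*(((111 - 1*78) - 52) + 0) = 5*(((111 - 78) - 52) + 0) = 5*((33 - 52) + 0) = 5*(-19 + 0) = 5*(-19) = -95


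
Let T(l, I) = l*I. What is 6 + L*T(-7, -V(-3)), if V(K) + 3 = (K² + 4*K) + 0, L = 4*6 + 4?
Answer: -1170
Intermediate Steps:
L = 28 (L = 24 + 4 = 28)
V(K) = -3 + K² + 4*K (V(K) = -3 + ((K² + 4*K) + 0) = -3 + (K² + 4*K) = -3 + K² + 4*K)
T(l, I) = I*l
6 + L*T(-7, -V(-3)) = 6 + 28*(-(-3 + (-3)² + 4*(-3))*(-7)) = 6 + 28*(-(-3 + 9 - 12)*(-7)) = 6 + 28*(-1*(-6)*(-7)) = 6 + 28*(6*(-7)) = 6 + 28*(-42) = 6 - 1176 = -1170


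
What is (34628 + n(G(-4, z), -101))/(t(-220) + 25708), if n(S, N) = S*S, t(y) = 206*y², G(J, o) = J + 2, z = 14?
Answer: 2886/833009 ≈ 0.0034645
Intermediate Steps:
G(J, o) = 2 + J
n(S, N) = S²
(34628 + n(G(-4, z), -101))/(t(-220) + 25708) = (34628 + (2 - 4)²)/(206*(-220)² + 25708) = (34628 + (-2)²)/(206*48400 + 25708) = (34628 + 4)/(9970400 + 25708) = 34632/9996108 = 34632*(1/9996108) = 2886/833009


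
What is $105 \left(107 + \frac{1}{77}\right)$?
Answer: $\frac{123600}{11} \approx 11236.0$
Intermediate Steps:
$105 \left(107 + \frac{1}{77}\right) = 105 \cdot \frac{8240}{77} = \frac{123600}{11}$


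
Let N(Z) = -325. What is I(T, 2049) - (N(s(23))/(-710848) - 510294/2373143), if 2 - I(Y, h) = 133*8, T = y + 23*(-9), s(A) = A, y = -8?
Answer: -1791172510292531/1686943955264 ≈ -1061.8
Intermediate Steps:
T = -215 (T = -8 + 23*(-9) = -8 - 207 = -215)
I(Y, h) = -1062 (I(Y, h) = 2 - 133*8 = 2 - 1*1064 = 2 - 1064 = -1062)
I(T, 2049) - (N(s(23))/(-710848) - 510294/2373143) = -1062 - (-325/(-710848) - 510294/2373143) = -1062 - (-325*(-1/710848) - 510294*1/2373143) = -1062 - (325/710848 - 510294/2373143) = -1062 - 1*(-361970197837/1686943955264) = -1062 + 361970197837/1686943955264 = -1791172510292531/1686943955264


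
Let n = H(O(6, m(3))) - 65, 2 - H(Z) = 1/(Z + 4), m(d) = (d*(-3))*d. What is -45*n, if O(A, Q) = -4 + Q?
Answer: 8500/3 ≈ 2833.3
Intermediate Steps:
m(d) = -3*d² (m(d) = (-3*d)*d = -3*d²)
H(Z) = 2 - 1/(4 + Z) (H(Z) = 2 - 1/(Z + 4) = 2 - 1/(4 + Z))
n = -1700/27 (n = (7 + 2*(-4 - 3*3²))/(4 + (-4 - 3*3²)) - 65 = (7 + 2*(-4 - 3*9))/(4 + (-4 - 3*9)) - 65 = (7 + 2*(-4 - 27))/(4 + (-4 - 27)) - 65 = (7 + 2*(-31))/(4 - 31) - 65 = (7 - 62)/(-27) - 65 = -1/27*(-55) - 65 = 55/27 - 65 = -1700/27 ≈ -62.963)
-45*n = -45*(-1700/27) = 8500/3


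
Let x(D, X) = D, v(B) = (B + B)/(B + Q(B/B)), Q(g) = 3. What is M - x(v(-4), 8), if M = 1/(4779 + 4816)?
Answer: -76759/9595 ≈ -7.9999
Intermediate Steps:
v(B) = 2*B/(3 + B) (v(B) = (B + B)/(B + 3) = (2*B)/(3 + B) = 2*B/(3 + B))
M = 1/9595 ≈ 0.00010422
M - x(v(-4), 8) = 1/9595 - 2*(-4)/(3 - 4) = 1/9595 - 2*(-4)/(-1) = 1/9595 - 2*(-4)*(-1) = 1/9595 - 1*8 = 1/9595 - 8 = -76759/9595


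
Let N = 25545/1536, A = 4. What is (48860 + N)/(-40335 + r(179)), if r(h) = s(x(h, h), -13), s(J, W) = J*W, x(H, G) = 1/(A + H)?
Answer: -4579544805/3779234816 ≈ -1.2118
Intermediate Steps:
x(H, G) = 1/(4 + H)
r(h) = -13/(4 + h)
N = 8515/512 (N = 25545*(1/1536) = 8515/512 ≈ 16.631)
(48860 + N)/(-40335 + r(179)) = (48860 + 8515/512)/(-40335 - 13/(4 + 179)) = 25024835/(512*(-40335 - 13/183)) = 25024835/(512*(-7381318/183)) = (25024835/512)*(-183/7381318) = -4579544805/3779234816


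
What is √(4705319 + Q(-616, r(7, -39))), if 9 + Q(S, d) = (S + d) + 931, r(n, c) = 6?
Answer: √4705631 ≈ 2169.2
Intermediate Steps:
Q(S, d) = 922 + S + d (Q(S, d) = -9 + ((S + d) + 931) = -9 + (931 + S + d) = 922 + S + d)
√(4705319 + Q(-616, r(7, -39))) = √(4705319 + (922 - 616 + 6)) = √(4705319 + 312) = √4705631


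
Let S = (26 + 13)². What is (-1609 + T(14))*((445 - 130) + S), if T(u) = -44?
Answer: -3034908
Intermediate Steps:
S = 1521 (S = 39² = 1521)
(-1609 + T(14))*((445 - 130) + S) = (-1609 - 44)*((445 - 130) + 1521) = -1653*(315 + 1521) = -1653*1836 = -3034908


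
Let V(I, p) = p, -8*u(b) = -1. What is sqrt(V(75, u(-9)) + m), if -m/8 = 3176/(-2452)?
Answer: sqrt(63051954)/2452 ≈ 3.2384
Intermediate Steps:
u(b) = 1/8 (u(b) = -1/8*(-1) = 1/8)
m = 6352/613 (m = -25408/(-2452) = -25408*(-1)/2452 = -8*(-794/613) = 6352/613 ≈ 10.362)
sqrt(V(75, u(-9)) + m) = sqrt(1/8 + 6352/613) = sqrt(51429/4904) = sqrt(63051954)/2452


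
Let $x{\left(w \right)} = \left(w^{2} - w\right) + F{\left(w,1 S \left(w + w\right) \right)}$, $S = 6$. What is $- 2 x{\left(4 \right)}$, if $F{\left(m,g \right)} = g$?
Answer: $-120$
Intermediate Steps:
$x{\left(w \right)} = w^{2} + 11 w$ ($x{\left(w \right)} = \left(w^{2} - w\right) + 1 \cdot 6 \left(w + w\right) = \left(w^{2} - w\right) + 1 \cdot 6 \cdot 2 w = \left(w^{2} - w\right) + 1 \cdot 12 w = \left(w^{2} - w\right) + 12 w = w^{2} + 11 w$)
$- 2 x{\left(4 \right)} = - 2 \cdot 4 \left(11 + 4\right) = - 2 \cdot 4 \cdot 15 = \left(-2\right) 60 = -120$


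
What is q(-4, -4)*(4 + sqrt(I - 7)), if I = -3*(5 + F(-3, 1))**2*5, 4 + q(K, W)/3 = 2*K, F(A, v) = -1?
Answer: -144 - 36*I*sqrt(247) ≈ -144.0 - 565.78*I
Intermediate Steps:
q(K, W) = -12 + 6*K (q(K, W) = -12 + 3*(2*K) = -12 + 6*K)
I = -240 (I = -3*(5 - 1)**2*5 = -3*4**2*5 = -3*16*5 = -48*5 = -240)
q(-4, -4)*(4 + sqrt(I - 7)) = (-12 + 6*(-4))*(4 + sqrt(-240 - 7)) = (-12 - 24)*(4 + sqrt(-247)) = -36*(4 + I*sqrt(247)) = -144 - 36*I*sqrt(247)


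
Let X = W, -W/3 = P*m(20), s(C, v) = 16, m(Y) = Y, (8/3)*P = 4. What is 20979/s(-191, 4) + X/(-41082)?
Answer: 143643453/109552 ≈ 1311.2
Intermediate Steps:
P = 3/2 (P = (3/8)*4 = 3/2 ≈ 1.5000)
W = -90 (W = -9*20/2 = -3*30 = -90)
X = -90
20979/s(-191, 4) + X/(-41082) = 20979/16 - 90/(-41082) = 20979*(1/16) - 90*(-1/41082) = 20979/16 + 15/6847 = 143643453/109552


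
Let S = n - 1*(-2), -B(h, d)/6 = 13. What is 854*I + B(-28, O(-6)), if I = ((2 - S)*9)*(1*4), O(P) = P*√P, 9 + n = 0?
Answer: 276618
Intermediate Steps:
n = -9 (n = -9 + 0 = -9)
O(P) = P^(3/2)
B(h, d) = -78 (B(h, d) = -6*13 = -78)
S = -7 (S = -9 - 1*(-2) = -9 + 2 = -7)
I = 324 (I = ((2 - 1*(-7))*9)*(1*4) = ((2 + 7)*9)*4 = (9*9)*4 = 81*4 = 324)
854*I + B(-28, O(-6)) = 854*324 - 78 = 276696 - 78 = 276618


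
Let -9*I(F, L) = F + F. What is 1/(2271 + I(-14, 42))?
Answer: 9/20467 ≈ 0.00043973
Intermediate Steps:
I(F, L) = -2*F/9 (I(F, L) = -(F + F)/9 = -2*F/9)
1/(2271 + I(-14, 42)) = 1/(2271 - 2/9*(-14)) = 1/(2271 + 28/9) = 1/(20467/9) = 9/20467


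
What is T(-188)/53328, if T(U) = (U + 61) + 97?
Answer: -5/8888 ≈ -0.00056256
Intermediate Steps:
T(U) = 158 + U (T(U) = (61 + U) + 97 = 158 + U)
T(-188)/53328 = (158 - 188)/53328 = -30*1/53328 = -5/8888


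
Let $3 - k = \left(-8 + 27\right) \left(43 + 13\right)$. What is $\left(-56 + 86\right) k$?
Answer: $-31830$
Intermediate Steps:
$k = -1061$ ($k = 3 - \left(-8 + 27\right) \left(43 + 13\right) = 3 - 19 \cdot 56 = 3 - 1064 = -1061$)
$\left(-56 + 86\right) k = \left(-56 + 86\right) \left(-1061\right) = 30 \left(-1061\right) = -31830$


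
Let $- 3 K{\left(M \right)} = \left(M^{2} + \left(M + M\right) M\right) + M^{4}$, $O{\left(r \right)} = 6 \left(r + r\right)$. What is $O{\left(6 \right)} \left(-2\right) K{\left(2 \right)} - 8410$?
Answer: $-7066$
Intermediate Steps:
$O{\left(r \right)} = 12 r$ ($O{\left(r \right)} = 6 \cdot 2 r = 12 r$)
$K{\left(M \right)} = - M^{2} - \frac{M^{4}}{3}$ ($K{\left(M \right)} = - \frac{\left(M^{2} + \left(M + M\right) M\right) + M^{4}}{3} = - \frac{\left(M^{2} + 2 M M\right) + M^{4}}{3} = - \frac{\left(M^{2} + 2 M^{2}\right) + M^{4}}{3} = - \frac{3 M^{2} + M^{4}}{3} = - \frac{M^{4} + 3 M^{2}}{3} = - M^{2} - \frac{M^{4}}{3}$)
$O{\left(6 \right)} \left(-2\right) K{\left(2 \right)} - 8410 = 12 \cdot 6 \left(-2\right) \left(- 2^{2} - \frac{2^{4}}{3}\right) - 8410 = 72 \left(-2\right) \left(\left(-1\right) 4 - \frac{16}{3}\right) - 8410 = - 144 \left(-4 - \frac{16}{3}\right) - 8410 = \left(-144\right) \left(- \frac{28}{3}\right) - 8410 = 1344 - 8410 = -7066$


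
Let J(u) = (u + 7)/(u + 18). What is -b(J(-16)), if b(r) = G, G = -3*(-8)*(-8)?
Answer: 192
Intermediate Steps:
G = -192 (G = 24*(-8) = -192)
J(u) = (7 + u)/(18 + u)
b(r) = -192
-b(J(-16)) = -1*(-192) = 192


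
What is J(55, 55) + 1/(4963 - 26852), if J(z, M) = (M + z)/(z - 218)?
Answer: -2407953/3567907 ≈ -0.67489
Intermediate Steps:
J(z, M) = (M + z)/(-218 + z)
J(55, 55) + 1/(4963 - 26852) = (55 + 55)/(-218 + 55) + 1/(4963 - 26852) = 110/(-163) + 1/(-21889) = -1/163*110 - 1/21889 = -110/163 - 1/21889 = -2407953/3567907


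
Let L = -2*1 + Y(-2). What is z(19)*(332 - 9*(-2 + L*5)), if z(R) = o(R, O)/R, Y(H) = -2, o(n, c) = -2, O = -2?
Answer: -1060/19 ≈ -55.789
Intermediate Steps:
L = -4 (L = -2*1 - 2 = -2 - 2 = -4)
z(R) = -2/R
z(19)*(332 - 9*(-2 + L*5)) = (-2/19)*(332 - 9*(-2 - 4*5)) = (-2*1/19)*(332 - 9*(-2 - 20)) = -2*(332 - 9*(-22))/19 = -2*(332 + 198)/19 = -2/19*530 = -1060/19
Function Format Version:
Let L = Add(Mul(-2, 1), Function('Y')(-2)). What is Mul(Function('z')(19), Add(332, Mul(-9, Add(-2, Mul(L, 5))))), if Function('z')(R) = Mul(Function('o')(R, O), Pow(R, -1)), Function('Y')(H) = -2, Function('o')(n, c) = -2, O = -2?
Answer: Rational(-1060, 19) ≈ -55.789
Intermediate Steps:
L = -4 (L = Add(Mul(-2, 1), -2) = Add(-2, -2) = -4)
Function('z')(R) = Mul(-2, Pow(R, -1))
Mul(Function('z')(19), Add(332, Mul(-9, Add(-2, Mul(L, 5))))) = Mul(Mul(-2, Pow(19, -1)), Add(332, Mul(-9, Add(-2, Mul(-4, 5))))) = Mul(Mul(-2, Rational(1, 19)), Add(332, Mul(-9, Add(-2, -20)))) = Mul(Rational(-2, 19), Add(332, Mul(-9, -22))) = Mul(Rational(-2, 19), Add(332, 198)) = Mul(Rational(-2, 19), 530) = Rational(-1060, 19)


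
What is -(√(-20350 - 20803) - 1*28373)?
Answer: 28373 - I*√41153 ≈ 28373.0 - 202.86*I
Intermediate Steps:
-(√(-20350 - 20803) - 1*28373) = -(√(-41153) - 28373) = -(I*√41153 - 28373) = -(-28373 + I*√41153) = 28373 - I*√41153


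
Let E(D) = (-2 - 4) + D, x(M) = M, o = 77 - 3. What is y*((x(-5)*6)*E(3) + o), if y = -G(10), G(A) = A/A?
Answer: -164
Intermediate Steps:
o = 74
G(A) = 1
E(D) = -6 + D
y = -1 (y = -1*1 = -1)
y*((x(-5)*6)*E(3) + o) = -((-5*6)*(-6 + 3) + 74) = -(-30*(-3) + 74) = -(90 + 74) = -1*164 = -164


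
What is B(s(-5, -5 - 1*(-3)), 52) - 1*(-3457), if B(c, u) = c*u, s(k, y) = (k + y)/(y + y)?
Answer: 3548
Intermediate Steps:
s(k, y) = (k + y)/(2*y) (s(k, y) = (k + y)/((2*y)) = (k + y)*(1/(2*y)) = (k + y)/(2*y))
B(s(-5, -5 - 1*(-3)), 52) - 1*(-3457) = ((-5 + (-5 - 1*(-3)))/(2*(-5 - 1*(-3))))*52 - 1*(-3457) = ((-5 + (-5 + 3))/(2*(-5 + 3)))*52 + 3457 = ((½)*(-5 - 2)/(-2))*52 + 3457 = ((½)*(-½)*(-7))*52 + 3457 = (7/4)*52 + 3457 = 91 + 3457 = 3548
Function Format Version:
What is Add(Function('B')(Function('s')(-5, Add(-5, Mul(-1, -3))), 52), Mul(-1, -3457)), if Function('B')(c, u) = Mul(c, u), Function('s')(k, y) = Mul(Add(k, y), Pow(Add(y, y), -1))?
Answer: 3548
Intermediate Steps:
Function('s')(k, y) = Mul(Rational(1, 2), Pow(y, -1), Add(k, y)) (Function('s')(k, y) = Mul(Add(k, y), Pow(Mul(2, y), -1)) = Mul(Add(k, y), Mul(Rational(1, 2), Pow(y, -1))) = Mul(Rational(1, 2), Pow(y, -1), Add(k, y)))
Add(Function('B')(Function('s')(-5, Add(-5, Mul(-1, -3))), 52), Mul(-1, -3457)) = Add(Mul(Mul(Rational(1, 2), Pow(Add(-5, Mul(-1, -3)), -1), Add(-5, Add(-5, Mul(-1, -3)))), 52), Mul(-1, -3457)) = Add(Mul(Mul(Rational(1, 2), Pow(Add(-5, 3), -1), Add(-5, Add(-5, 3))), 52), 3457) = Add(Mul(Mul(Rational(1, 2), Pow(-2, -1), Add(-5, -2)), 52), 3457) = Add(Mul(Mul(Rational(1, 2), Rational(-1, 2), -7), 52), 3457) = Add(Mul(Rational(7, 4), 52), 3457) = Add(91, 3457) = 3548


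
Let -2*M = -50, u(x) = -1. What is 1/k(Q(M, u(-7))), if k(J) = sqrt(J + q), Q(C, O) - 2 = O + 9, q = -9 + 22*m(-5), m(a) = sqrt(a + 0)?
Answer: 1/sqrt(1 + 22*I*sqrt(5)) ≈ 0.10183 - 0.099776*I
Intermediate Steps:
m(a) = sqrt(a)
M = 25 (M = -1/2*(-50) = 25)
q = -9 + 22*I*sqrt(5) (q = -9 + 22*sqrt(-5) = -9 + 22*(I*sqrt(5)) = -9 + 22*I*sqrt(5) ≈ -9.0 + 49.193*I)
Q(C, O) = 11 + O (Q(C, O) = 2 + (O + 9) = 2 + (9 + O) = 11 + O)
k(J) = sqrt(-9 + J + 22*I*sqrt(5)) (k(J) = sqrt(J + (-9 + 22*I*sqrt(5))) = sqrt(-9 + J + 22*I*sqrt(5)))
1/k(Q(M, u(-7))) = 1/(sqrt(-9 + (11 - 1) + 22*I*sqrt(5))) = 1/(sqrt(-9 + 10 + 22*I*sqrt(5))) = 1/(sqrt(1 + 22*I*sqrt(5))) = 1/sqrt(1 + 22*I*sqrt(5))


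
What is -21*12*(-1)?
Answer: 252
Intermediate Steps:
-21*12*(-1) = -252*(-1) = 252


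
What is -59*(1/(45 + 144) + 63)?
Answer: -702572/189 ≈ -3717.3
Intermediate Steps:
-59*(1/(45 + 144) + 63) = -59*(1/189 + 63) = -59*11908/189 = -702572/189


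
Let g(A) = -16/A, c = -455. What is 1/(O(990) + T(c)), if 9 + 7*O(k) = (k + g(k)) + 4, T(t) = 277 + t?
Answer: -3465/129203 ≈ -0.026818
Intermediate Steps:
O(k) = -5/7 - 16/(7*k) + k/7 (O(k) = -9/7 + ((k - 16/k) + 4)/7 = -9/7 + (4 + k - 16/k)/7 = -9/7 + (4/7 - 16/(7*k) + k/7) = -5/7 - 16/(7*k) + k/7)
1/(O(990) + T(c)) = 1/((⅐)*(-16 + 990*(-5 + 990))/990 + (277 - 455)) = 1/((⅐)*(1/990)*(-16 + 990*985) - 178) = 1/((⅐)*(1/990)*(-16 + 975150) - 178) = 1/((⅐)*(1/990)*975134 - 178) = 1/(487567/3465 - 178) = 1/(-129203/3465) = -3465/129203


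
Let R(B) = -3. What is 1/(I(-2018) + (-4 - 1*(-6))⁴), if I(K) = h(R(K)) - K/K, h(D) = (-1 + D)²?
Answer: 1/31 ≈ 0.032258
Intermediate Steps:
I(K) = 15 (I(K) = (-1 - 3)² - K/K = (-4)² - 1*1 = 16 - 1 = 15)
1/(I(-2018) + (-4 - 1*(-6))⁴) = 1/(15 + (-4 - 1*(-6))⁴) = 1/(15 + (-4 + 6)⁴) = 1/(15 + 2⁴) = 1/(15 + 16) = 1/31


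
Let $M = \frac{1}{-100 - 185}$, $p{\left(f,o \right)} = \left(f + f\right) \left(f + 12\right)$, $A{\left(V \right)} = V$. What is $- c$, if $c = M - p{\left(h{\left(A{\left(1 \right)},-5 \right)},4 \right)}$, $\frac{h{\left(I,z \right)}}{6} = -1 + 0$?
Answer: $- \frac{20519}{285} \approx -71.996$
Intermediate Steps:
$h{\left(I,z \right)} = -6$ ($h{\left(I,z \right)} = 6 \left(-1 + 0\right) = 6 \left(-1\right) = -6$)
$p{\left(f,o \right)} = 2 f \left(12 + f\right)$
$M = - \frac{1}{285}$ ($M = \frac{1}{-285} = - \frac{1}{285} \approx -0.0035088$)
$c = \frac{20519}{285}$ ($c = - \frac{1}{285} - 2 \left(-6\right) \left(12 - 6\right) = - \frac{1}{285} - 2 \left(-6\right) 6 = - \frac{1}{285} - -72 = - \frac{1}{285} + 72 = \frac{20519}{285} \approx 71.996$)
$- c = \left(-1\right) \frac{20519}{285} = - \frac{20519}{285}$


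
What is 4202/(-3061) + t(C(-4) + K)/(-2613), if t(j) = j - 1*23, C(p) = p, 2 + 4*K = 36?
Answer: -21846395/15996786 ≈ -1.3657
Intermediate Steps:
K = 17/2 (K = -½ + (¼)*36 = -½ + 9 = 17/2 ≈ 8.5000)
t(j) = -23 + j (t(j) = j - 23 = -23 + j)
4202/(-3061) + t(C(-4) + K)/(-2613) = 4202/(-3061) + (-23 + (-4 + 17/2))/(-2613) = 4202*(-1/3061) + (-23 + 9/2)*(-1/2613) = -4202/3061 - 37/2*(-1/2613) = -4202/3061 + 37/5226 = -21846395/15996786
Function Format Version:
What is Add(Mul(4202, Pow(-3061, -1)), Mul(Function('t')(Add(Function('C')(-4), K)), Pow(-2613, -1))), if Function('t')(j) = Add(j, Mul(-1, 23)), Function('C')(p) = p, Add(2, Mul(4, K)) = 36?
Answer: Rational(-21846395, 15996786) ≈ -1.3657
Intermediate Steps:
K = Rational(17, 2) (K = Add(Rational(-1, 2), Mul(Rational(1, 4), 36)) = Add(Rational(-1, 2), 9) = Rational(17, 2) ≈ 8.5000)
Function('t')(j) = Add(-23, j) (Function('t')(j) = Add(j, -23) = Add(-23, j))
Add(Mul(4202, Pow(-3061, -1)), Mul(Function('t')(Add(Function('C')(-4), K)), Pow(-2613, -1))) = Add(Mul(4202, Pow(-3061, -1)), Mul(Add(-23, Add(-4, Rational(17, 2))), Pow(-2613, -1))) = Add(Mul(4202, Rational(-1, 3061)), Mul(Add(-23, Rational(9, 2)), Rational(-1, 2613))) = Add(Rational(-4202, 3061), Mul(Rational(-37, 2), Rational(-1, 2613))) = Add(Rational(-4202, 3061), Rational(37, 5226)) = Rational(-21846395, 15996786)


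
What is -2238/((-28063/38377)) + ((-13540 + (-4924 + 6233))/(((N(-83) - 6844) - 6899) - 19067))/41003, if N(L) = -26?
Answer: 115637045179727361/37783307818004 ≈ 3060.5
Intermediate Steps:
-2238/((-28063/38377)) + ((-13540 + (-4924 + 6233))/(((N(-83) - 6844) - 6899) - 19067))/41003 = -2238/((-28063/38377)) + ((-13540 + (-4924 + 6233))/(((-26 - 6844) - 6899) - 19067))/41003 = -2238/((-28063*1/38377)) + ((-13540 + 1309)/((-6870 - 6899) - 19067))*(1/41003) = -2238/(-28063/38377) - 12231/(-13769 - 19067)*(1/41003) = -2238*(-38377/28063) - 12231/(-32836)*(1/41003) = 85887726/28063 - 12231*(-1/32836)*(1/41003) = 85887726/28063 + (12231/32836)*(1/41003) = 85887726/28063 + 12231/1346374508 = 115637045179727361/37783307818004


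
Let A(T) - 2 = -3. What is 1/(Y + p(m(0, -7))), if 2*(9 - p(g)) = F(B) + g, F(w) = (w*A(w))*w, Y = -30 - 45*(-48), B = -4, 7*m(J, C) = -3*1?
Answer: 14/30061 ≈ 0.00046572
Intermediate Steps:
m(J, C) = -3/7 (m(J, C) = (-3*1)/7 = (⅐)*(-3) = -3/7)
A(T) = -1 (A(T) = 2 - 3 = -1)
Y = 2130 (Y = -30 + 2160 = 2130)
F(w) = -w² (F(w) = (w*(-1))*w = (-w)*w = -w²)
p(g) = 17 - g/2 (p(g) = 9 - (-1*(-4)² + g)/2 = 9 - (-1*16 + g)/2 = 9 - (-16 + g)/2 = 9 + (8 - g/2) = 17 - g/2)
1/(Y + p(m(0, -7))) = 1/(2130 + (17 - ½*(-3/7))) = 1/(2130 + (17 + 3/14)) = 1/(2130 + 241/14) = 1/(30061/14) = 14/30061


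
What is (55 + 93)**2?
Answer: 21904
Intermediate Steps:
(55 + 93)**2 = 148**2 = 21904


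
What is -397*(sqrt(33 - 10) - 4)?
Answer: 1588 - 397*sqrt(23) ≈ -315.95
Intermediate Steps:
-397*(sqrt(33 - 10) - 4) = -397*(sqrt(23) - 4) = -397*(-4 + sqrt(23)) = 1588 - 397*sqrt(23)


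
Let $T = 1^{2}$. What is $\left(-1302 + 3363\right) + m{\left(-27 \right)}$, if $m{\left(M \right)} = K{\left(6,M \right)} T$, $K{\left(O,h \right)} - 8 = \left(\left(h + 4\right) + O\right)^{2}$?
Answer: $2358$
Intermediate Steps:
$K{\left(O,h \right)} = 8 + \left(4 + O + h\right)^{2}$ ($K{\left(O,h \right)} = 8 + \left(\left(h + 4\right) + O\right)^{2} = 8 + \left(\left(4 + h\right) + O\right)^{2} = 8 + \left(4 + O + h\right)^{2}$)
$T = 1$
$m{\left(M \right)} = 8 + \left(10 + M\right)^{2}$ ($m{\left(M \right)} = \left(8 + \left(4 + 6 + M\right)^{2}\right) 1 = \left(8 + \left(10 + M\right)^{2}\right) 1 = 8 + \left(10 + M\right)^{2}$)
$\left(-1302 + 3363\right) + m{\left(-27 \right)} = \left(-1302 + 3363\right) + \left(8 + \left(10 - 27\right)^{2}\right) = 2061 + \left(8 + \left(-17\right)^{2}\right) = 2061 + \left(8 + 289\right) = 2061 + 297 = 2358$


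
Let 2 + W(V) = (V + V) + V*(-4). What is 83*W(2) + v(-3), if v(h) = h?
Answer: -501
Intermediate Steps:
W(V) = -2 - 2*V (W(V) = -2 + ((V + V) + V*(-4)) = -2 + (2*V - 4*V) = -2 - 2*V)
83*W(2) + v(-3) = 83*(-2 - 2*2) - 3 = 83*(-2 - 4) - 3 = 83*(-6) - 3 = -498 - 3 = -501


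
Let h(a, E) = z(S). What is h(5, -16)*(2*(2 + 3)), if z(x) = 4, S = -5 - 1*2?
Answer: 40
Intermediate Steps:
S = -7 (S = -5 - 2 = -7)
h(a, E) = 4
h(5, -16)*(2*(2 + 3)) = 4*(2*(2 + 3)) = 4*(2*5) = 4*10 = 40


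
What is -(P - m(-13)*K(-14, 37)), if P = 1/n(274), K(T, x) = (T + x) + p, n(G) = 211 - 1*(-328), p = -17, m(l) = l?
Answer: -42043/539 ≈ -78.002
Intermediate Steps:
n(G) = 539 (n(G) = 211 + 328 = 539)
K(T, x) = -17 + T + x (K(T, x) = (T + x) - 17 = -17 + T + x)
P = 1/539 ≈ 0.0018553
-(P - m(-13)*K(-14, 37)) = -(1/539 - (-13)*(-17 - 14 + 37)) = -(1/539 - (-13)*6) = -(1/539 - 1*(-78)) = -(1/539 + 78) = -1*42043/539 = -42043/539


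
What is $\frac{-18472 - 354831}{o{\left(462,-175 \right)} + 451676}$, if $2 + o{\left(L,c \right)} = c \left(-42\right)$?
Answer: $- \frac{373303}{459024} \approx -0.81325$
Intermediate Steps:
$o{\left(L,c \right)} = -2 - 42 c$ ($o{\left(L,c \right)} = -2 + c \left(-42\right) = -2 - 42 c$)
$\frac{-18472 - 354831}{o{\left(462,-175 \right)} + 451676} = \frac{-18472 - 354831}{\left(-2 - -7350\right) + 451676} = - \frac{373303}{\left(-2 + 7350\right) + 451676} = - \frac{373303}{7348 + 451676} = - \frac{373303}{459024}$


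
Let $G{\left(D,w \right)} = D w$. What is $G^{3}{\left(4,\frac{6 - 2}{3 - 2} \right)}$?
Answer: $4096$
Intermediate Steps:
$G^{3}{\left(4,\frac{6 - 2}{3 - 2} \right)} = \left(4 \frac{6 - 2}{3 - 2}\right)^{3} = \left(4 \cdot \frac{4}{1}\right)^{3} = \left(4 \cdot 4 \cdot 1\right)^{3} = \left(4 \cdot 4\right)^{3} = 16^{3} = 4096$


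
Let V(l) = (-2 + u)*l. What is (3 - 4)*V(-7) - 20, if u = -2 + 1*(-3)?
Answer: -69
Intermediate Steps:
u = -5 (u = -2 - 3 = -5)
V(l) = -7*l (V(l) = (-2 - 5)*l = -7*l)
(3 - 4)*V(-7) - 20 = (3 - 4)*(-7*(-7)) - 20 = -1*49 - 20 = -49 - 20 = -69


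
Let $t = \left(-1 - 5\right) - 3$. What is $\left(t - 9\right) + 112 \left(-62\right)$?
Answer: $-6962$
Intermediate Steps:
$t = -9$ ($t = -6 - 3 = -9$)
$\left(t - 9\right) + 112 \left(-62\right) = \left(-9 - 9\right) + 112 \left(-62\right) = \left(-9 - 9\right) - 6944 = -18 - 6944 = -6962$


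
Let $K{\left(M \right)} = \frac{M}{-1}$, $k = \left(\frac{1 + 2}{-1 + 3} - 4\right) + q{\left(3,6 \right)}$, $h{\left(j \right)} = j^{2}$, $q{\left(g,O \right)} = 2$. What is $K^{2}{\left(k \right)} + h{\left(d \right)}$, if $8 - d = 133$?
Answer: $\frac{62501}{4} \approx 15625.0$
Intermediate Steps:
$d = -125$ ($d = 8 - 133 = -125$)
$k = - \frac{1}{2}$ ($k = \left(\frac{1 + 2}{-1 + 3} - 4\right) + 2 = \left(\frac{3}{2} - 4\right) + 2 = - \frac{5}{2} + 2 = - \frac{1}{2} \approx -0.5$)
$K{\left(M \right)} = - M$ ($K{\left(M \right)} = M \left(-1\right) = - M$)
$K^{2}{\left(k \right)} + h{\left(d \right)} = \left(\left(-1\right) \left(- \frac{1}{2}\right)\right)^{2} + \left(-125\right)^{2} = \left(\frac{1}{2}\right)^{2} + 15625 = \frac{1}{4} + 15625 = \frac{62501}{4}$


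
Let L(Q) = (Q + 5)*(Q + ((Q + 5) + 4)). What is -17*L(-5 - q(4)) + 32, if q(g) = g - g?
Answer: 32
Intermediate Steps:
q(g) = 0
L(Q) = (5 + Q)*(9 + 2*Q) (L(Q) = (5 + Q)*(Q + ((5 + Q) + 4)) = (5 + Q)*(Q + (9 + Q)) = (5 + Q)*(9 + 2*Q))
-17*L(-5 - q(4)) + 32 = -17*(45 + 2*(-5 - 1*0)**2 + 19*(-5 - 1*0)) + 32 = -17*(45 + 2*(-5 + 0)**2 + 19*(-5 + 0)) + 32 = -17*(45 + 2*(-5)**2 + 19*(-5)) + 32 = -17*(45 + 2*25 - 95) + 32 = -17*(45 + 50 - 95) + 32 = -17*0 + 32 = 0 + 32 = 32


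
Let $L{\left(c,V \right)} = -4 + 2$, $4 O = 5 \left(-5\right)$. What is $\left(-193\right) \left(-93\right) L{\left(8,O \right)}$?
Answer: $-35898$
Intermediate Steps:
$O = - \frac{25}{4}$ ($O = \frac{5 \left(-5\right)}{4} = \frac{1}{4} \left(-25\right) = - \frac{25}{4} \approx -6.25$)
$L{\left(c,V \right)} = -2$
$\left(-193\right) \left(-93\right) L{\left(8,O \right)} = \left(-193\right) \left(-93\right) \left(-2\right) = 17949 \left(-2\right) = -35898$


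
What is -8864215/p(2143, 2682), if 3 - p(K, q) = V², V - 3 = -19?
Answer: 8864215/253 ≈ 35036.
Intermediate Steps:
V = -16 (V = 3 - 19 = -16)
p(K, q) = -253 (p(K, q) = 3 - 1*(-16)² = 3 - 1*256 = 3 - 256 = -253)
-8864215/p(2143, 2682) = -8864215/(-253) = -8864215*(-1/253) = 8864215/253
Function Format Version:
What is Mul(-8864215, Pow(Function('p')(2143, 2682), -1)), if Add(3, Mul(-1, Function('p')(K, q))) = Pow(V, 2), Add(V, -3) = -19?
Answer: Rational(8864215, 253) ≈ 35036.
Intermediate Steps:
V = -16 (V = Add(3, -19) = -16)
Function('p')(K, q) = -253 (Function('p')(K, q) = Add(3, Mul(-1, Pow(-16, 2))) = Add(3, Mul(-1, 256)) = Add(3, -256) = -253)
Mul(-8864215, Pow(Function('p')(2143, 2682), -1)) = Mul(-8864215, Pow(-253, -1)) = Mul(-8864215, Rational(-1, 253)) = Rational(8864215, 253)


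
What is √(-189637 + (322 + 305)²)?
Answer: 2*√50873 ≈ 451.10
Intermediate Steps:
√(-189637 + (322 + 305)²) = √(-189637 + 627²) = √(-189637 + 393129) = √203492 = 2*√50873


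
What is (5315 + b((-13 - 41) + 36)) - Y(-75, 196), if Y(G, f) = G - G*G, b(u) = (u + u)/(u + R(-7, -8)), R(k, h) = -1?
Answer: 209321/19 ≈ 11017.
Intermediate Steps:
b(u) = 2*u/(-1 + u) (b(u) = (u + u)/(u - 1) = (2*u)/(-1 + u) = 2*u/(-1 + u))
Y(G, f) = G - G²
(5315 + b((-13 - 41) + 36)) - Y(-75, 196) = (5315 + 2*((-13 - 41) + 36)/(-1 + ((-13 - 41) + 36))) - (-75)*(1 - 1*(-75)) = (5315 + 2*(-54 + 36)/(-1 + (-54 + 36))) - (-75)*(1 + 75) = (5315 + 2*(-18)/(-1 - 18)) - (-75)*76 = (5315 + 2*(-18)/(-19)) - 1*(-5700) = (5315 + 2*(-18)*(-1/19)) + 5700 = (5315 + 36/19) + 5700 = 101021/19 + 5700 = 209321/19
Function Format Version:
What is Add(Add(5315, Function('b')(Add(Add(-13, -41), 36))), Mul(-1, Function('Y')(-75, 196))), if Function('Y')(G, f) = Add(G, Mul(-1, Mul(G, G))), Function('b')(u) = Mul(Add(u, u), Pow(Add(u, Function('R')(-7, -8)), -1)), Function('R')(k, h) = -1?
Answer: Rational(209321, 19) ≈ 11017.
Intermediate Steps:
Function('b')(u) = Mul(2, u, Pow(Add(-1, u), -1)) (Function('b')(u) = Mul(Add(u, u), Pow(Add(u, -1), -1)) = Mul(Mul(2, u), Pow(Add(-1, u), -1)) = Mul(2, u, Pow(Add(-1, u), -1)))
Function('Y')(G, f) = Add(G, Mul(-1, Pow(G, 2)))
Add(Add(5315, Function('b')(Add(Add(-13, -41), 36))), Mul(-1, Function('Y')(-75, 196))) = Add(Add(5315, Mul(2, Add(Add(-13, -41), 36), Pow(Add(-1, Add(Add(-13, -41), 36)), -1))), Mul(-1, Mul(-75, Add(1, Mul(-1, -75))))) = Add(Add(5315, Mul(2, Add(-54, 36), Pow(Add(-1, Add(-54, 36)), -1))), Mul(-1, Mul(-75, Add(1, 75)))) = Add(Add(5315, Mul(2, -18, Pow(Add(-1, -18), -1))), Mul(-1, Mul(-75, 76))) = Add(Add(5315, Mul(2, -18, Pow(-19, -1))), Mul(-1, -5700)) = Add(Add(5315, Mul(2, -18, Rational(-1, 19))), 5700) = Add(Add(5315, Rational(36, 19)), 5700) = Add(Rational(101021, 19), 5700) = Rational(209321, 19)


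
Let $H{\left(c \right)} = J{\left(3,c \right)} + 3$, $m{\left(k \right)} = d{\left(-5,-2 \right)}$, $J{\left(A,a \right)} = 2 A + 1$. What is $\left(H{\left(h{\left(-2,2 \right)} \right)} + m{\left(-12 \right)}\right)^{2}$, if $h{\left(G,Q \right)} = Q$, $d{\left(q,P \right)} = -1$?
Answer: $81$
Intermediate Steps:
$J{\left(A,a \right)} = 1 + 2 A$
$m{\left(k \right)} = -1$
$H{\left(c \right)} = 10$ ($H{\left(c \right)} = \left(1 + 2 \cdot 3\right) + 3 = \left(1 + 6\right) + 3 = 7 + 3 = 10$)
$\left(H{\left(h{\left(-2,2 \right)} \right)} + m{\left(-12 \right)}\right)^{2} = \left(10 - 1\right)^{2} = 9^{2} = 81$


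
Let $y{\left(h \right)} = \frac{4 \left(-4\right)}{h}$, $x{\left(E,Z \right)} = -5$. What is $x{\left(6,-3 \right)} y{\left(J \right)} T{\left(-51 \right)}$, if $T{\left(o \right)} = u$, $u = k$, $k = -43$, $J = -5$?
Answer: $688$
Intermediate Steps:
$y{\left(h \right)} = - \frac{16}{h}$
$u = -43$
$T{\left(o \right)} = -43$
$x{\left(6,-3 \right)} y{\left(J \right)} T{\left(-51 \right)} = - 5 \left(- \frac{16}{-5}\right) \left(-43\right) = - 5 \left(\left(-16\right) \left(- \frac{1}{5}\right)\right) \left(-43\right) = \left(-5\right) \frac{16}{5} \left(-43\right) = \left(-16\right) \left(-43\right) = 688$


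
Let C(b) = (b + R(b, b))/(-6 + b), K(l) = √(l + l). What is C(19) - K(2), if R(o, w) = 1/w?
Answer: -132/247 ≈ -0.53441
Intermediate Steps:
K(l) = √2*√l (K(l) = √(2*l) = √2*√l)
C(b) = (b + 1/b)/(-6 + b)
C(19) - K(2) = (1 + 19²)/(19*(-6 + 19)) - √2*√2 = (1/19)*(1 + 361)/13 - 1*2 = (1/19)*(1/13)*362 - 2 = 362/247 - 2 = -132/247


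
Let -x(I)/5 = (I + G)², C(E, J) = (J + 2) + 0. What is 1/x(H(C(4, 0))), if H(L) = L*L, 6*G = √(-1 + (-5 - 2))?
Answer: 9*I/(10*(-71*I + 12*√2)) ≈ -0.011991 + 0.0028661*I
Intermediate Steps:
G = I*√2/3 (G = √(-1 + (-5 - 2))/6 = √(-1 - 7)/6 = √(-8)/6 = (2*I*√2)/6 = I*√2/3 ≈ 0.4714*I)
C(E, J) = 2 + J (C(E, J) = (2 + J) + 0 = 2 + J)
H(L) = L²
x(I) = -5*(I + I*√2/3)²
1/x(H(C(4, 0))) = 1/(-5*(3*(2 + 0)² + I*√2)²/9) = 1/(-5*(3*2² + I*√2)²/9) = 1/(-5*(3*4 + I*√2)²/9) = 1/(-5*(12 + I*√2)²/9) = -9/(5*(12 + I*√2)²)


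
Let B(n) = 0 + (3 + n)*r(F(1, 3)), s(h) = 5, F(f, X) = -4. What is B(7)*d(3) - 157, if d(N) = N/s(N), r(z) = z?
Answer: -181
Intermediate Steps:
d(N) = N/5
B(n) = -12 - 4*n (B(n) = 0 + (3 + n)*(-4) = 0 + (-12 - 4*n) = -12 - 4*n)
B(7)*d(3) - 157 = (-12 - 4*7)*((1/5)*3) - 157 = (-12 - 28)*(3/5) - 157 = -40*3/5 - 157 = -24 - 157 = -181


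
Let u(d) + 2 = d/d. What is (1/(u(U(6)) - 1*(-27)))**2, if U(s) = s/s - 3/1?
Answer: 1/676 ≈ 0.0014793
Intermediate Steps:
U(s) = -2 (U(s) = 1 - 3*1 = 1 - 3 = -2)
u(d) = -1 (u(d) = -2 + d/d = -2 + 1 = -1)
(1/(u(U(6)) - 1*(-27)))**2 = (1/(-1 - 1*(-27)))**2 = (1/(-1 + 27))**2 = (1/26)**2 = 1/676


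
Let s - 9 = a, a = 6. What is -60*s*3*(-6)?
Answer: 16200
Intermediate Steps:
s = 15 (s = 9 + 6 = 15)
-60*s*3*(-6) = -60*15*3*(-6) = -2700*(-6) = -60*(-270) = 16200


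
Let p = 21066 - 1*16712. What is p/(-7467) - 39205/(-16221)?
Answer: 74039167/40374069 ≈ 1.8338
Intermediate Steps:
p = 4354 (p = 21066 - 16712 = 4354)
p/(-7467) - 39205/(-16221) = 4354/(-7467) - 39205/(-16221) = 4354*(-1/7467) - 39205*(-1/16221) = -4354/7467 + 39205/16221 = 74039167/40374069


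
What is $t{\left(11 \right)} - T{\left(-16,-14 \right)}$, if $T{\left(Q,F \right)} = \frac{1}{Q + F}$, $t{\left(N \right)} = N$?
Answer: $\frac{331}{30} \approx 11.033$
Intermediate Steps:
$T{\left(Q,F \right)} = \frac{1}{F + Q}$
$t{\left(11 \right)} - T{\left(-16,-14 \right)} = 11 - \frac{1}{-14 - 16} = 11 - \frac{1}{-30} = 11 - - \frac{1}{30} = 11 + \frac{1}{30} = \frac{331}{30}$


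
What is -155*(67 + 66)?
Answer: -20615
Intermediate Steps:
-155*(67 + 66) = -155*133 = -20615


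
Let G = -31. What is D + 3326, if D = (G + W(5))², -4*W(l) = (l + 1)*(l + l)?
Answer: 5442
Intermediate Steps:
W(l) = -l*(1 + l)/2 (W(l) = -(l + 1)*(l + l)/4 = -(1 + l)*2*l/4 = -l*(1 + l)/2)
D = 2116 (D = (-31 - ½*5*(1 + 5))² = (-31 - ½*5*6)² = (-31 - 15)² = (-46)² = 2116)
D + 3326 = 2116 + 3326 = 5442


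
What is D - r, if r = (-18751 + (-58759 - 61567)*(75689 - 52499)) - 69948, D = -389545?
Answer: 2790059094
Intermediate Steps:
r = -2790448639 (r = (-18751 - 120326*23190) - 69948 = (-18751 - 2790359940) - 69948 = -2790378691 - 69948 = -2790448639)
D - r = -389545 - 1*(-2790448639) = -389545 + 2790448639 = 2790059094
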